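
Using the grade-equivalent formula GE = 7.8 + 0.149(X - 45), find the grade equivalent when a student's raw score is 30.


raw - median = 30 - 45 = -15
slope * diff = 0.149 * -15 = -2.235
GE = 7.8 + -2.235
GE = 5.565

5.565


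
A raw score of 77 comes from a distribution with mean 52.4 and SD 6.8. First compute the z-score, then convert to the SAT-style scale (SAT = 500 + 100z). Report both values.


z = (X - mean) / SD = (77 - 52.4) / 6.8
z = 24.6 / 6.8
z = 3.6176
SAT-scale = SAT = 500 + 100z
Carry z at full precision (z = 24.6 / 6.8) into the conversion:
SAT-scale = 500 + 100 * (24.6 / 6.8) = 500 + 2460 / 6.8
SAT-scale = 500 + 361.7647
SAT-scale = 861.7647

861.7647


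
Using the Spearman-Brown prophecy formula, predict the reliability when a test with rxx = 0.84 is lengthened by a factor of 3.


r_new = (n * rxx) / (1 + (n-1) * rxx)
r_new = (3 * 0.84) / (1 + 2 * 0.84)
r_new = 2.52 / 2.68
r_new = 0.9403

0.9403


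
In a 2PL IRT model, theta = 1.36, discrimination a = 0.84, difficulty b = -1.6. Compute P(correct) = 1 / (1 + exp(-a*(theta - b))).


a*(theta - b) = 0.84 * (1.36 - -1.6) = 2.4864
exp(-2.4864) = 0.0832
P = 1 / (1 + 0.0832)
P = 0.9232

0.9232


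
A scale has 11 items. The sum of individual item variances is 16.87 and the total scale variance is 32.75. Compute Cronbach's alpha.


alpha = (k/(k-1)) * (1 - sum(si^2)/s_total^2)
= (11/10) * (1 - 16.87/32.75)
alpha = 0.5334

0.5334


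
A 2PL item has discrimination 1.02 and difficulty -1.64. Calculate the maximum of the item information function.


For 2PL, max info at theta = b = -1.64
I_max = a^2 / 4 = 1.02^2 / 4
= 1.0404 / 4
I_max = 0.2601

0.2601


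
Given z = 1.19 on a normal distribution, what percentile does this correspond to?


CDF(z) = 0.5 * (1 + erf(z/sqrt(2)))
erf(0.8415) = 0.766
CDF = 0.883
Percentile rank = 0.883 * 100 = 88.3

88.3


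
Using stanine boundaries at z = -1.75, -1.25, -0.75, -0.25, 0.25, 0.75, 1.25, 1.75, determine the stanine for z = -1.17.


Stanine boundaries: [-1.75, -1.25, -0.75, -0.25, 0.25, 0.75, 1.25, 1.75]
z = -1.17
Check each boundary:
  z >= -1.75 -> could be stanine 2
  z >= -1.25 -> could be stanine 3
  z < -0.75
  z < -0.25
  z < 0.25
  z < 0.75
  z < 1.25
  z < 1.75
Highest qualifying boundary gives stanine = 3

3


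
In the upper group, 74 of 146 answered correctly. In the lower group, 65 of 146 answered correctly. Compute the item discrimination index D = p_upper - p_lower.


p_upper = 74/146 = 0.5068
p_lower = 65/146 = 0.4452
D = 0.5068 - 0.4452 = 0.0616

0.0616


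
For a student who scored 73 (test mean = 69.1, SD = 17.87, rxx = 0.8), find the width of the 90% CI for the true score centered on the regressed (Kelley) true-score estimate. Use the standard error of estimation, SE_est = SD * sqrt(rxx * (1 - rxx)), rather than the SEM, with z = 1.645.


True score estimate = 0.8*73 + 0.2*69.1 = 72.22
SE_est = SD * sqrt(rxx * (1 - rxx)) = 17.87 * sqrt(0.8 * 0.2) = 17.87 * sqrt(0.16) = 7.148
CI = T_est +/- z * SE_est, so width = 2 * z * SE_est = 2 * 1.645 * 7.148
Width = 23.5169

23.5169


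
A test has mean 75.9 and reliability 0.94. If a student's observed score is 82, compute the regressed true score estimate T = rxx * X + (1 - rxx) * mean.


T_est = rxx * X + (1 - rxx) * mean
T_est = 0.94 * 82 + 0.06 * 75.9
T_est = 77.08 + 4.554
T_est = 81.634

81.634


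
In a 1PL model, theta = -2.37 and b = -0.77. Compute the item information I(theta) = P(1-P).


P = 1/(1+exp(-(-2.37--0.77))) = 0.168
I = P*(1-P) = 0.168 * 0.832
I = 0.1398

0.1398


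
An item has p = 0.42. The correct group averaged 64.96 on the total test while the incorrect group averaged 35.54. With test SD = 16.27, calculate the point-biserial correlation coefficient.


q = 1 - p = 0.58
rpb = ((M1 - M0) / SD) * sqrt(p * q)
rpb = ((64.96 - 35.54) / 16.27) * sqrt(0.42 * 0.58)
rpb = 0.8925

0.8925


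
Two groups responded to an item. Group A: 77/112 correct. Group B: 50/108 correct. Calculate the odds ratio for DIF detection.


Odds_A = 77/35 = 2.2
Odds_B = 50/58 = 0.8621
OR = Odds_A / Odds_B = 2.2 / 0.8621
Exactly, OR = (77 * 58) / (35 * 50) = 4466 / 1750
OR = 2.552

2.552


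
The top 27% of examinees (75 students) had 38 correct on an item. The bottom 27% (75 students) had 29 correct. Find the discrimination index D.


p_upper = 38/75 = 0.5067
p_lower = 29/75 = 0.3867
D = 0.5067 - 0.3867 = 0.12

0.12


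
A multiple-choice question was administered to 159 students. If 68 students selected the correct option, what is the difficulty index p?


Item difficulty p = number correct / total examinees
p = 68 / 159
p = 0.4277

0.4277


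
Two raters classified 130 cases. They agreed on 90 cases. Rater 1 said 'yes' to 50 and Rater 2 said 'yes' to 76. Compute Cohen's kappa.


P_o = 90/130 = 0.692308
P_e = (50*76 + 80*54) / 16900 = 0.480473
kappa = (P_o - P_e) / (1 - P_e)
kappa = (0.692308 - 0.480473) / (1 - 0.480473)
kappa = 0.4077

0.4077


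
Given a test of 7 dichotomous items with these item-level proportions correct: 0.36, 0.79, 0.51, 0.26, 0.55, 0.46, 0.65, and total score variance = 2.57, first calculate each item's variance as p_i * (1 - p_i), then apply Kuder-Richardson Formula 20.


For each item, compute p_i * q_i:
  Item 1: 0.36 * 0.64 = 0.2304
  Item 2: 0.79 * 0.21 = 0.1659
  Item 3: 0.51 * 0.49 = 0.2499
  Item 4: 0.26 * 0.74 = 0.1924
  Item 5: 0.55 * 0.45 = 0.2475
  Item 6: 0.46 * 0.54 = 0.2484
  Item 7: 0.65 * 0.35 = 0.2275
Sum(p_i * q_i) = 0.2304 + 0.1659 + 0.2499 + 0.1924 + 0.2475 + 0.2484 + 0.2275 = 1.562
KR-20 = (k/(k-1)) * (1 - Sum(p_i*q_i) / Var_total)
= (7/6) * (1 - 1.562/2.57)
= 1.1667 * 0.3922
KR-20 = 0.4576

0.4576


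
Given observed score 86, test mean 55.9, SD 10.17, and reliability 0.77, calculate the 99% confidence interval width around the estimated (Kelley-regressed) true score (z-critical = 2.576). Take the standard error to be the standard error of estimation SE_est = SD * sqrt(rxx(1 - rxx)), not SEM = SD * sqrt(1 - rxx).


True score estimate = 0.77*86 + 0.23*55.9 = 79.077
SE_est = SD * sqrt(rxx * (1 - rxx)) = 10.17 * sqrt(0.77 * 0.23) = 10.17 * sqrt(0.1771) = 4.279867
CI = T_est +/- z * SE_est, so width = 2 * z * SE_est = 2 * 2.576 * 4.279867
Width = 22.0499

22.0499


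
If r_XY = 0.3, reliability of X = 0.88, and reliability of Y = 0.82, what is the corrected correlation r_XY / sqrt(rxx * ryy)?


r_corrected = rxy / sqrt(rxx * ryy)
= 0.3 / sqrt(0.88 * 0.82)
= 0.3 / sqrt(0.7216)
= 0.3 / 0.84947
r_corrected = 0.3532

0.3532


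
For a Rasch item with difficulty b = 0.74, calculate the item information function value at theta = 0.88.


P = 1/(1+exp(-(0.88-0.74))) = 0.5349
I = P*(1-P) = 0.5349 * 0.4651
I = 0.2488

0.2488


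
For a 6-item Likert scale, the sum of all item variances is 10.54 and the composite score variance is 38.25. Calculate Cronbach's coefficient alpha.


alpha = (k/(k-1)) * (1 - sum(si^2)/s_total^2)
= (6/5) * (1 - 10.54/38.25)
alpha = 0.8693

0.8693


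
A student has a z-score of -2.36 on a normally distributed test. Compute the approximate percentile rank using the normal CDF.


CDF(z) = 0.5 * (1 + erf(z/sqrt(2)))
erf(-1.6688) = -0.9817
CDF = 0.0091
Percentile rank = 0.0091 * 100 = 0.91

0.91


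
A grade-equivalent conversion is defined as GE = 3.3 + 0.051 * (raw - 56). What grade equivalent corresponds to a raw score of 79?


raw - median = 79 - 56 = 23
slope * diff = 0.051 * 23 = 1.173
GE = 3.3 + 1.173
GE = 4.473

4.473


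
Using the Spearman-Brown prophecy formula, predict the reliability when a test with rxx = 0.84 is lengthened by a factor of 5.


r_new = (n * rxx) / (1 + (n-1) * rxx)
r_new = (5 * 0.84) / (1 + 4 * 0.84)
r_new = 4.2 / 4.36
r_new = 0.9633

0.9633


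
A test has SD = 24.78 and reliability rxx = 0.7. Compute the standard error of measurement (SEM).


SEM = SD * sqrt(1 - rxx)
SEM = 24.78 * sqrt(1 - 0.7)
SEM = 24.78 * sqrt(0.3) = 24.78 * 0.547723
SEM = 13.5726

13.5726


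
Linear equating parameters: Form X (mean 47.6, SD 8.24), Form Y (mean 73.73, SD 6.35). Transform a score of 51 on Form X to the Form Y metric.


slope = SD_Y / SD_X = 6.35 / 8.24 ~ 0.7706
intercept = mean_Y - slope * mean_X = 73.73 - (6.35 / 8.24) * 47.6 ~ 37.048
Y = slope * X + intercept. To avoid rounding drift from the rounded slope/intercept, evaluate the equivalent form Y = mean_Y + SD_Y * (X - mean_X) / SD_X at full precision:
Y = 73.73 + 6.35 * (51 - 47.6) / 8.24
Y = 73.73 + 6.35 * 3.4 / 8.24
Y = 73.73 + 21.59 / 8.24
Y = 73.73 + 2.6201
Y = 76.3501

76.3501


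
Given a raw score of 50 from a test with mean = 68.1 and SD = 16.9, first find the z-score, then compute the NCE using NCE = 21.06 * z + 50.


z = (X - mean) / SD = (50 - 68.1) / 16.9
z = -18.1 / 16.9
z = -1.071
NCE = NCE = 21.06z + 50
Carry z at full precision (z = -18.1 / 16.9) into the conversion:
NCE = 21.06 * (-18.1 / 16.9) + 50 = -381.186 / 16.9 + 50
NCE = -22.5554 + 50
NCE = 27.4446

27.4446


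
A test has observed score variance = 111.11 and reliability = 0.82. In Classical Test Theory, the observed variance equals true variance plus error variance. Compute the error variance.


var_true = rxx * var_obs = 0.82 * 111.11 = 91.1102
var_error = var_obs - var_true
var_error = 111.11 - 91.1102
var_error = 19.9998

19.9998


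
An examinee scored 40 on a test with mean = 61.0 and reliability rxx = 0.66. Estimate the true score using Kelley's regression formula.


T_est = rxx * X + (1 - rxx) * mean
T_est = 0.66 * 40 + 0.34 * 61.0
T_est = 26.4 + 20.74
T_est = 47.14

47.14


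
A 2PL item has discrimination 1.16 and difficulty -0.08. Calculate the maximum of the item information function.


For 2PL, max info at theta = b = -0.08
I_max = a^2 / 4 = 1.16^2 / 4
= 1.3456 / 4
I_max = 0.3364

0.3364


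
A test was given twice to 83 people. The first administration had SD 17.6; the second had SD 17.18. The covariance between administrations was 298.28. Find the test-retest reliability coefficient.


r = cov(X,Y) / (SD_X * SD_Y)
r = 298.28 / (17.6 * 17.18)
r = 298.28 / 302.368
r = 0.9865

0.9865


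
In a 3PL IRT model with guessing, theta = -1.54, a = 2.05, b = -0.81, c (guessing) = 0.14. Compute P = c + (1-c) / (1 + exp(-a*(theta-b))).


logit = 2.05*(-1.54 - -0.81) = -1.4965
P* = 1/(1 + exp(--1.4965)) = 0.1829
P = 0.14 + (1 - 0.14) * 0.1829
P = 0.2973

0.2973


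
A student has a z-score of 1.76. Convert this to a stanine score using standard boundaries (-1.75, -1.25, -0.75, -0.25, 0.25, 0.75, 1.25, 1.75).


Stanine boundaries: [-1.75, -1.25, -0.75, -0.25, 0.25, 0.75, 1.25, 1.75]
z = 1.76
Check each boundary:
  z >= -1.75 -> could be stanine 2
  z >= -1.25 -> could be stanine 3
  z >= -0.75 -> could be stanine 4
  z >= -0.25 -> could be stanine 5
  z >= 0.25 -> could be stanine 6
  z >= 0.75 -> could be stanine 7
  z >= 1.25 -> could be stanine 8
  z >= 1.75 -> could be stanine 9
Highest qualifying boundary gives stanine = 9

9


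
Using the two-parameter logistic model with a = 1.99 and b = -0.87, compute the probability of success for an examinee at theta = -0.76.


a*(theta - b) = 1.99 * (-0.76 - -0.87) = 0.2189
exp(-0.2189) = 0.8034
P = 1 / (1 + 0.8034)
P = 0.5545

0.5545


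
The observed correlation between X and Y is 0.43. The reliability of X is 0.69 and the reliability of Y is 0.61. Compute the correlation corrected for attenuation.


r_corrected = rxy / sqrt(rxx * ryy)
= 0.43 / sqrt(0.69 * 0.61)
= 0.43 / sqrt(0.4209)
= 0.43 / 0.648768
r_corrected = 0.6628

0.6628


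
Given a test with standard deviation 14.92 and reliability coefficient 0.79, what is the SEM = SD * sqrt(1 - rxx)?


SEM = SD * sqrt(1 - rxx)
SEM = 14.92 * sqrt(1 - 0.79)
SEM = 14.92 * sqrt(0.21) = 14.92 * 0.458258
SEM = 6.8372

6.8372


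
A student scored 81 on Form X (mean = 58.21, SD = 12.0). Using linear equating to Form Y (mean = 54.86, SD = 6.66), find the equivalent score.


slope = SD_Y / SD_X = 6.66 / 12.0 ~ 0.555
intercept = mean_Y - slope * mean_X = 54.86 - (6.66 / 12.0) * 58.21 ~ 22.5534
Y = slope * X + intercept. To avoid rounding drift from the rounded slope/intercept, evaluate the equivalent form Y = mean_Y + SD_Y * (X - mean_X) / SD_X at full precision:
Y = 54.86 + 6.66 * (81 - 58.21) / 12.0
Y = 54.86 + 6.66 * 22.79 / 12.0
Y = 54.86 + 151.7814 / 12.0
Y = 54.86 + 12.6484
Y = 67.5084

67.5084


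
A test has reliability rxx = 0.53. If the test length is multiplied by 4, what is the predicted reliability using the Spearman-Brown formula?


r_new = (n * rxx) / (1 + (n-1) * rxx)
r_new = (4 * 0.53) / (1 + 3 * 0.53)
r_new = 2.12 / 2.59
r_new = 0.8185

0.8185


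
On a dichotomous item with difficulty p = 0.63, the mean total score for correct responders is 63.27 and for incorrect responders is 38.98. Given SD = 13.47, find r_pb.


q = 1 - p = 0.37
rpb = ((M1 - M0) / SD) * sqrt(p * q)
rpb = ((63.27 - 38.98) / 13.47) * sqrt(0.63 * 0.37)
rpb = 0.8706

0.8706


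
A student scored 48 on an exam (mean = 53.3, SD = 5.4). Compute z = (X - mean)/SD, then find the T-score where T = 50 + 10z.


z = (X - mean) / SD = (48 - 53.3) / 5.4
z = -5.3 / 5.4
z = -0.9815
T-score = T = 50 + 10z
Carry z at full precision (z = -5.3 / 5.4) into the conversion:
T-score = 50 + 10 * (-5.3 / 5.4) = 50 + -53 / 5.4
T-score = 50 + -9.8148
T-score = 40.1852

40.1852


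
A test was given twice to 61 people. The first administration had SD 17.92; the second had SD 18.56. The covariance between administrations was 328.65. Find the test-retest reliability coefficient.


r = cov(X,Y) / (SD_X * SD_Y)
r = 328.65 / (17.92 * 18.56)
r = 328.65 / 332.5952
r = 0.9881

0.9881


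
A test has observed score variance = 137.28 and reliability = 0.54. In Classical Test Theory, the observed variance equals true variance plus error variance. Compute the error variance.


var_true = rxx * var_obs = 0.54 * 137.28 = 74.1312
var_error = var_obs - var_true
var_error = 137.28 - 74.1312
var_error = 63.1488

63.1488


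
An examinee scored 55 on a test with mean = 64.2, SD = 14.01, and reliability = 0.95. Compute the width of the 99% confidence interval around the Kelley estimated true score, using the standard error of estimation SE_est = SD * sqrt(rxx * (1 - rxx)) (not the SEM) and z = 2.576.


True score estimate = 0.95*55 + 0.05*64.2 = 55.46
SE_est = SD * sqrt(rxx * (1 - rxx)) = 14.01 * sqrt(0.95 * 0.05) = 14.01 * sqrt(0.0475) = 3.053409
CI = T_est +/- z * SE_est, so width = 2 * z * SE_est = 2 * 2.576 * 3.053409
Width = 15.7312

15.7312


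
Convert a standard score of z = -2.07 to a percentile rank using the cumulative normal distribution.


CDF(z) = 0.5 * (1 + erf(z/sqrt(2)))
erf(-1.4637) = -0.9615
CDF = 0.0192
Percentile rank = 0.0192 * 100 = 1.92

1.92


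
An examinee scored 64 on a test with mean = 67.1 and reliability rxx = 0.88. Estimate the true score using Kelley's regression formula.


T_est = rxx * X + (1 - rxx) * mean
T_est = 0.88 * 64 + 0.12 * 67.1
T_est = 56.32 + 8.052
T_est = 64.372

64.372


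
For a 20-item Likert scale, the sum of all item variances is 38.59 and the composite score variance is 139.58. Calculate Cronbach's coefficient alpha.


alpha = (k/(k-1)) * (1 - sum(si^2)/s_total^2)
= (20/19) * (1 - 38.59/139.58)
alpha = 0.7616

0.7616


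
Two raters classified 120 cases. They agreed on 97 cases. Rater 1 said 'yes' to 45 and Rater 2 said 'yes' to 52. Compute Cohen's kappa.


P_o = 97/120 = 0.808333
P_e = (45*52 + 75*68) / 14400 = 0.516667
kappa = (P_o - P_e) / (1 - P_e)
kappa = (0.808333 - 0.516667) / (1 - 0.516667)
kappa = 0.6034

0.6034


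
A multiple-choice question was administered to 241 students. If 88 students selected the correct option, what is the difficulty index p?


Item difficulty p = number correct / total examinees
p = 88 / 241
p = 0.3651

0.3651


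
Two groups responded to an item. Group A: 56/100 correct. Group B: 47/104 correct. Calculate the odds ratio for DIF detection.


Odds_A = 56/44 = 1.2727
Odds_B = 47/57 = 0.8246
OR = Odds_A / Odds_B = 1.2727 / 0.8246
Exactly, OR = (56 * 57) / (44 * 47) = 3192 / 2068
OR = 1.5435

1.5435


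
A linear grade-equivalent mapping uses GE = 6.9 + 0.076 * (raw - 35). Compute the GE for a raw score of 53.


raw - median = 53 - 35 = 18
slope * diff = 0.076 * 18 = 1.368
GE = 6.9 + 1.368
GE = 8.268

8.268


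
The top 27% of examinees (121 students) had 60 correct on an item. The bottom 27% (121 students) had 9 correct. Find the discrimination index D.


p_upper = 60/121 = 0.4959
p_lower = 9/121 = 0.0744
D = 0.4959 - 0.0744 = 0.4215

0.4215


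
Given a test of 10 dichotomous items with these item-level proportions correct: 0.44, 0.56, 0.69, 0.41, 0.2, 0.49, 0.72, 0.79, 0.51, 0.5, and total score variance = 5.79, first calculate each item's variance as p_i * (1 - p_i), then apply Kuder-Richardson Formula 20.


For each item, compute p_i * q_i:
  Item 1: 0.44 * 0.56 = 0.2464
  Item 2: 0.56 * 0.44 = 0.2464
  Item 3: 0.69 * 0.31 = 0.2139
  Item 4: 0.41 * 0.59 = 0.2419
  Item 5: 0.2 * 0.8 = 0.16
  Item 6: 0.49 * 0.51 = 0.2499
  Item 7: 0.72 * 0.28 = 0.2016
  Item 8: 0.79 * 0.21 = 0.1659
  Item 9: 0.51 * 0.49 = 0.2499
  Item 10: 0.5 * 0.5 = 0.25
Sum(p_i * q_i) = 0.2464 + 0.2464 + 0.2139 + 0.2419 + 0.16 + 0.2499 + 0.2016 + 0.1659 + 0.2499 + 0.25 = 2.2259
KR-20 = (k/(k-1)) * (1 - Sum(p_i*q_i) / Var_total)
= (10/9) * (1 - 2.2259/5.79)
= 1.1111 * 0.6156
KR-20 = 0.684

0.684


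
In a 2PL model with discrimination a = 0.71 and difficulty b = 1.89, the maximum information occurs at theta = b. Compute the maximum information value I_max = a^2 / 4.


For 2PL, max info at theta = b = 1.89
I_max = a^2 / 4 = 0.71^2 / 4
= 0.5041 / 4
I_max = 0.126

0.126


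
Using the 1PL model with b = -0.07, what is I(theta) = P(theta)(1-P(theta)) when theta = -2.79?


P = 1/(1+exp(-(-2.79--0.07))) = 0.0618
I = P*(1-P) = 0.0618 * 0.9382
I = 0.058

0.058


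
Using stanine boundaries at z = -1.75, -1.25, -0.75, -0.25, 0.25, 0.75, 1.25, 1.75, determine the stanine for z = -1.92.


Stanine boundaries: [-1.75, -1.25, -0.75, -0.25, 0.25, 0.75, 1.25, 1.75]
z = -1.92
Check each boundary:
  z < -1.75
  z < -1.25
  z < -0.75
  z < -0.25
  z < 0.25
  z < 0.75
  z < 1.25
  z < 1.75
Highest qualifying boundary gives stanine = 1

1


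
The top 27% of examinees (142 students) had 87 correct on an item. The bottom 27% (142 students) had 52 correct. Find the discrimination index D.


p_upper = 87/142 = 0.6127
p_lower = 52/142 = 0.3662
D = 0.6127 - 0.3662 = 0.2465

0.2465


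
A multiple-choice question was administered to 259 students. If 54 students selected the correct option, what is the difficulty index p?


Item difficulty p = number correct / total examinees
p = 54 / 259
p = 0.2085

0.2085


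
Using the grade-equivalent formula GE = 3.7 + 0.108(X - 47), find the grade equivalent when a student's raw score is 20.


raw - median = 20 - 47 = -27
slope * diff = 0.108 * -27 = -2.916
GE = 3.7 + -2.916
GE = 0.784

0.784


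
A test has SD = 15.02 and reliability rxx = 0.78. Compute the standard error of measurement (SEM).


SEM = SD * sqrt(1 - rxx)
SEM = 15.02 * sqrt(1 - 0.78)
SEM = 15.02 * sqrt(0.22) = 15.02 * 0.469042
SEM = 7.045

7.045


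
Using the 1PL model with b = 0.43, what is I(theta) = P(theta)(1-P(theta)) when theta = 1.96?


P = 1/(1+exp(-(1.96-0.43))) = 0.822
I = P*(1-P) = 0.822 * 0.178
I = 0.1463

0.1463


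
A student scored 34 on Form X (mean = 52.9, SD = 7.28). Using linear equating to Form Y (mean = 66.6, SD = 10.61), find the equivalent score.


slope = SD_Y / SD_X = 10.61 / 7.28 ~ 1.4574
intercept = mean_Y - slope * mean_X = 66.6 - (10.61 / 7.28) * 52.9 ~ -10.4974
Y = slope * X + intercept. To avoid rounding drift from the rounded slope/intercept, evaluate the equivalent form Y = mean_Y + SD_Y * (X - mean_X) / SD_X at full precision:
Y = 66.6 + 10.61 * (34 - 52.9) / 7.28
Y = 66.6 - 10.61 * 18.9 / 7.28
Y = 66.6 - 200.529 / 7.28
Y = 66.6 - 27.5452
Y = 39.0548

39.0548


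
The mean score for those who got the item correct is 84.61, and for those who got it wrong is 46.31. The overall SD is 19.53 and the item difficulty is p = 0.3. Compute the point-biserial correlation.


q = 1 - p = 0.7
rpb = ((M1 - M0) / SD) * sqrt(p * q)
rpb = ((84.61 - 46.31) / 19.53) * sqrt(0.3 * 0.7)
rpb = 0.8987

0.8987


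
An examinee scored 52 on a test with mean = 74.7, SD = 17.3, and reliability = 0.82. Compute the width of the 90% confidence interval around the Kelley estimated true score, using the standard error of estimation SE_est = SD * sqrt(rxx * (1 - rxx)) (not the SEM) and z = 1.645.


True score estimate = 0.82*52 + 0.18*74.7 = 56.086
SE_est = SD * sqrt(rxx * (1 - rxx)) = 17.3 * sqrt(0.82 * 0.18) = 17.3 * sqrt(0.1476) = 6.646443
CI = T_est +/- z * SE_est, so width = 2 * z * SE_est = 2 * 1.645 * 6.646443
Width = 21.8668

21.8668


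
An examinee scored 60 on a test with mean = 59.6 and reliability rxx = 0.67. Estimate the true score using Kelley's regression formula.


T_est = rxx * X + (1 - rxx) * mean
T_est = 0.67 * 60 + 0.33 * 59.6
T_est = 40.2 + 19.668
T_est = 59.868

59.868


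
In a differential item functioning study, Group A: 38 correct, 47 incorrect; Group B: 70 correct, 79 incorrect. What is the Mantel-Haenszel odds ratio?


Odds_A = 38/47 = 0.8085
Odds_B = 70/79 = 0.8861
OR = Odds_A / Odds_B = 0.8085 / 0.8861
Exactly, OR = (38 * 79) / (47 * 70) = 3002 / 3290
OR = 0.9125

0.9125


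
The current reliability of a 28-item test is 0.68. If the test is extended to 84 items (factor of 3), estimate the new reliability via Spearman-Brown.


r_new = (n * rxx) / (1 + (n-1) * rxx)
r_new = (3 * 0.68) / (1 + 2 * 0.68)
r_new = 2.04 / 2.36
r_new = 0.8644

0.8644


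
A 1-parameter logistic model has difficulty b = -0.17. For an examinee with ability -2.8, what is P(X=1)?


theta - b = -2.8 - -0.17 = -2.63
exp(-(theta - b)) = exp(2.63) = 13.8738
P = 1 / (1 + 13.8738)
P = 0.0672

0.0672


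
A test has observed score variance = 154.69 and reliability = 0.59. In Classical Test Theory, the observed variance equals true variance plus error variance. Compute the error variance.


var_true = rxx * var_obs = 0.59 * 154.69 = 91.2671
var_error = var_obs - var_true
var_error = 154.69 - 91.2671
var_error = 63.4229

63.4229


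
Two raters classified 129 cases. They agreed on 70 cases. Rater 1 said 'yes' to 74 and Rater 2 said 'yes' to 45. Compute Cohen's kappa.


P_o = 70/129 = 0.542636
P_e = (74*45 + 55*84) / 16641 = 0.477736
kappa = (P_o - P_e) / (1 - P_e)
kappa = (0.542636 - 0.477736) / (1 - 0.477736)
kappa = 0.1243

0.1243


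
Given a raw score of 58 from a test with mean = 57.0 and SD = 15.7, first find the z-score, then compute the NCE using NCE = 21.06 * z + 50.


z = (X - mean) / SD = (58 - 57.0) / 15.7
z = 1.0 / 15.7
z = 0.0637
NCE = NCE = 21.06z + 50
Carry z at full precision (z = 1.0 / 15.7) into the conversion:
NCE = 21.06 * (1.0 / 15.7) + 50 = 21.06 / 15.7 + 50
NCE = 1.3414 + 50
NCE = 51.3414

51.3414


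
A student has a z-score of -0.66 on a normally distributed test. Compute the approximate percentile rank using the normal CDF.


CDF(z) = 0.5 * (1 + erf(z/sqrt(2)))
erf(-0.4667) = -0.4907
CDF = 0.2546
Percentile rank = 0.2546 * 100 = 25.46

25.46


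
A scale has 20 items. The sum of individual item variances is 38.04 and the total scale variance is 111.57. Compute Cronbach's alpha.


alpha = (k/(k-1)) * (1 - sum(si^2)/s_total^2)
= (20/19) * (1 - 38.04/111.57)
alpha = 0.6937

0.6937


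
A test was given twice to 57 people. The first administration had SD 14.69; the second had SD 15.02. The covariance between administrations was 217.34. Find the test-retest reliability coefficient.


r = cov(X,Y) / (SD_X * SD_Y)
r = 217.34 / (14.69 * 15.02)
r = 217.34 / 220.6438
r = 0.985

0.985


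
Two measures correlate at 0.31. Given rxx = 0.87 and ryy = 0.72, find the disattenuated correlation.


r_corrected = rxy / sqrt(rxx * ryy)
= 0.31 / sqrt(0.87 * 0.72)
= 0.31 / sqrt(0.6264)
= 0.31 / 0.791454
r_corrected = 0.3917

0.3917


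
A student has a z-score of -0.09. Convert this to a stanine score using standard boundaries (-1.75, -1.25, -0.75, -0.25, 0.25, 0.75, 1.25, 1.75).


Stanine boundaries: [-1.75, -1.25, -0.75, -0.25, 0.25, 0.75, 1.25, 1.75]
z = -0.09
Check each boundary:
  z >= -1.75 -> could be stanine 2
  z >= -1.25 -> could be stanine 3
  z >= -0.75 -> could be stanine 4
  z >= -0.25 -> could be stanine 5
  z < 0.25
  z < 0.75
  z < 1.25
  z < 1.75
Highest qualifying boundary gives stanine = 5

5


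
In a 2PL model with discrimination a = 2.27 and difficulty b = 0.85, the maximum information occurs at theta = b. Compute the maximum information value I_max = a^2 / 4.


For 2PL, max info at theta = b = 0.85
I_max = a^2 / 4 = 2.27^2 / 4
= 5.1529 / 4
I_max = 1.2882

1.2882


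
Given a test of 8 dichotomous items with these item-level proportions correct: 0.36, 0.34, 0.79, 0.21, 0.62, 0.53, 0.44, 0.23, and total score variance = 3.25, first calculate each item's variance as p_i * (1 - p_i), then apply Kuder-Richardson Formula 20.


For each item, compute p_i * q_i:
  Item 1: 0.36 * 0.64 = 0.2304
  Item 2: 0.34 * 0.66 = 0.2244
  Item 3: 0.79 * 0.21 = 0.1659
  Item 4: 0.21 * 0.79 = 0.1659
  Item 5: 0.62 * 0.38 = 0.2356
  Item 6: 0.53 * 0.47 = 0.2491
  Item 7: 0.44 * 0.56 = 0.2464
  Item 8: 0.23 * 0.77 = 0.1771
Sum(p_i * q_i) = 0.2304 + 0.2244 + 0.1659 + 0.1659 + 0.2356 + 0.2491 + 0.2464 + 0.1771 = 1.6948
KR-20 = (k/(k-1)) * (1 - Sum(p_i*q_i) / Var_total)
= (8/7) * (1 - 1.6948/3.25)
= 1.1429 * 0.4785
KR-20 = 0.5469

0.5469


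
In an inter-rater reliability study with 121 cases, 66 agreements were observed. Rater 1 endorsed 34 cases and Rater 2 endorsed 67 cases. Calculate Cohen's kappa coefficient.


P_o = 66/121 = 0.545455
P_e = (34*67 + 87*54) / 14641 = 0.47647
kappa = (P_o - P_e) / (1 - P_e)
kappa = (0.545455 - 0.47647) / (1 - 0.47647)
kappa = 0.1318

0.1318


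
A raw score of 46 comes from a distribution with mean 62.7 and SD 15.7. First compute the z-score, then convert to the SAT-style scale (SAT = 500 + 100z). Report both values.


z = (X - mean) / SD = (46 - 62.7) / 15.7
z = -16.7 / 15.7
z = -1.0637
SAT-scale = SAT = 500 + 100z
Carry z at full precision (z = -16.7 / 15.7) into the conversion:
SAT-scale = 500 + 100 * (-16.7 / 15.7) = 500 + -1670 / 15.7
SAT-scale = 500 + -106.3694
SAT-scale = 393.6306

393.6306


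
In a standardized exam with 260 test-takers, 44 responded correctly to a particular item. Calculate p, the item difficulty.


Item difficulty p = number correct / total examinees
p = 44 / 260
p = 0.1692

0.1692


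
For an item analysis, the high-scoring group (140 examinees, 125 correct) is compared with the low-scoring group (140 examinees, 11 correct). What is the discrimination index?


p_upper = 125/140 = 0.8929
p_lower = 11/140 = 0.0786
D = 0.8929 - 0.0786 = 0.8143

0.8143


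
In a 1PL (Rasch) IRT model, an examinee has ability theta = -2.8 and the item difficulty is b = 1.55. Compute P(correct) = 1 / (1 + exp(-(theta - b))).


theta - b = -2.8 - 1.55 = -4.35
exp(-(theta - b)) = exp(4.35) = 77.4785
P = 1 / (1 + 77.4785)
P = 0.0127

0.0127


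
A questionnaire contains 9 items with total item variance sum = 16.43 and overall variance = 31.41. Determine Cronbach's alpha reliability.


alpha = (k/(k-1)) * (1 - sum(si^2)/s_total^2)
= (9/8) * (1 - 16.43/31.41)
alpha = 0.5365

0.5365


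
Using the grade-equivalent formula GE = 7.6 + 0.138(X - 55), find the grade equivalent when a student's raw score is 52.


raw - median = 52 - 55 = -3
slope * diff = 0.138 * -3 = -0.414
GE = 7.6 + -0.414
GE = 7.186

7.186


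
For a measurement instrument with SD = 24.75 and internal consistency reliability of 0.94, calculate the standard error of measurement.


SEM = SD * sqrt(1 - rxx)
SEM = 24.75 * sqrt(1 - 0.94)
SEM = 24.75 * sqrt(0.06) = 24.75 * 0.244949
SEM = 6.0625

6.0625


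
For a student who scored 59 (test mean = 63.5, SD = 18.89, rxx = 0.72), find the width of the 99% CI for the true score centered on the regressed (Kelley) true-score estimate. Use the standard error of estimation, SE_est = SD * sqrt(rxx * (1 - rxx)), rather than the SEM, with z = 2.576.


True score estimate = 0.72*59 + 0.28*63.5 = 60.26
SE_est = SD * sqrt(rxx * (1 - rxx)) = 18.89 * sqrt(0.72 * 0.28) = 18.89 * sqrt(0.2016) = 8.481589
CI = T_est +/- z * SE_est, so width = 2 * z * SE_est = 2 * 2.576 * 8.481589
Width = 43.6971

43.6971


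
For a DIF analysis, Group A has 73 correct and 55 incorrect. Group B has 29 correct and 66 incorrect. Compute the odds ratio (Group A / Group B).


Odds_A = 73/55 = 1.3273
Odds_B = 29/66 = 0.4394
OR = Odds_A / Odds_B = 1.3273 / 0.4394
Exactly, OR = (73 * 66) / (55 * 29) = 4818 / 1595
OR = 3.0207

3.0207


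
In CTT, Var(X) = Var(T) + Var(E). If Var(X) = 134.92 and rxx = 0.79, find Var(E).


var_true = rxx * var_obs = 0.79 * 134.92 = 106.5868
var_error = var_obs - var_true
var_error = 134.92 - 106.5868
var_error = 28.3332

28.3332


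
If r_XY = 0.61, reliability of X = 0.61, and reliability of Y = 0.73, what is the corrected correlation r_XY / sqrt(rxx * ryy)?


r_corrected = rxy / sqrt(rxx * ryy)
= 0.61 / sqrt(0.61 * 0.73)
= 0.61 / sqrt(0.4453)
= 0.61 / 0.667308
r_corrected = 0.9141

0.9141


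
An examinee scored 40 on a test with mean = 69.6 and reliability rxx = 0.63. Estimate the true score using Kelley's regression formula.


T_est = rxx * X + (1 - rxx) * mean
T_est = 0.63 * 40 + 0.37 * 69.6
T_est = 25.2 + 25.752
T_est = 50.952

50.952


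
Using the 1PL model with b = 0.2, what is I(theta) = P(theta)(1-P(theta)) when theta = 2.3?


P = 1/(1+exp(-(2.3-0.2))) = 0.8909
I = P*(1-P) = 0.8909 * 0.1091
I = 0.0972

0.0972


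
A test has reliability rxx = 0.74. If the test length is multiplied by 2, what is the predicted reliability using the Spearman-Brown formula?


r_new = (n * rxx) / (1 + (n-1) * rxx)
r_new = (2 * 0.74) / (1 + 1 * 0.74)
r_new = 1.48 / 1.74
r_new = 0.8506

0.8506


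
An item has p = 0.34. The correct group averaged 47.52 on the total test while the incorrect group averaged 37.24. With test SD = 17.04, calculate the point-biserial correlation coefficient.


q = 1 - p = 0.66
rpb = ((M1 - M0) / SD) * sqrt(p * q)
rpb = ((47.52 - 37.24) / 17.04) * sqrt(0.34 * 0.66)
rpb = 0.2858

0.2858


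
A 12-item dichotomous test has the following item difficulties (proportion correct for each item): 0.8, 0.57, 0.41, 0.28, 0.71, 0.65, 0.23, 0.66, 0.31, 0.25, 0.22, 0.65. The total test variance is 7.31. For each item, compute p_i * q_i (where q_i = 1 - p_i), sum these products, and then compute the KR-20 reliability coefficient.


For each item, compute p_i * q_i:
  Item 1: 0.8 * 0.2 = 0.16
  Item 2: 0.57 * 0.43 = 0.2451
  Item 3: 0.41 * 0.59 = 0.2419
  Item 4: 0.28 * 0.72 = 0.2016
  Item 5: 0.71 * 0.29 = 0.2059
  Item 6: 0.65 * 0.35 = 0.2275
  Item 7: 0.23 * 0.77 = 0.1771
  Item 8: 0.66 * 0.34 = 0.2244
  Item 9: 0.31 * 0.69 = 0.2139
  Item 10: 0.25 * 0.75 = 0.1875
  Item 11: 0.22 * 0.78 = 0.1716
  Item 12: 0.65 * 0.35 = 0.2275
Sum(p_i * q_i) = 0.16 + 0.2451 + 0.2419 + 0.2016 + 0.2059 + 0.2275 + 0.1771 + 0.2244 + 0.2139 + 0.1875 + 0.1716 + 0.2275 = 2.484
KR-20 = (k/(k-1)) * (1 - Sum(p_i*q_i) / Var_total)
= (12/11) * (1 - 2.484/7.31)
= 1.0909 * 0.6602
KR-20 = 0.7202

0.7202


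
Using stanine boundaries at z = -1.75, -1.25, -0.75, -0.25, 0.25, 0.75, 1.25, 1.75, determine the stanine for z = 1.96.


Stanine boundaries: [-1.75, -1.25, -0.75, -0.25, 0.25, 0.75, 1.25, 1.75]
z = 1.96
Check each boundary:
  z >= -1.75 -> could be stanine 2
  z >= -1.25 -> could be stanine 3
  z >= -0.75 -> could be stanine 4
  z >= -0.25 -> could be stanine 5
  z >= 0.25 -> could be stanine 6
  z >= 0.75 -> could be stanine 7
  z >= 1.25 -> could be stanine 8
  z >= 1.75 -> could be stanine 9
Highest qualifying boundary gives stanine = 9

9


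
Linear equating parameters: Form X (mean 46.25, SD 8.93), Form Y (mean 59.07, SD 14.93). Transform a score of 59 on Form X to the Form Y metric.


slope = SD_Y / SD_X = 14.93 / 8.93 ~ 1.6719
intercept = mean_Y - slope * mean_X = 59.07 - (14.93 / 8.93) * 46.25 ~ -18.255
Y = slope * X + intercept. To avoid rounding drift from the rounded slope/intercept, evaluate the equivalent form Y = mean_Y + SD_Y * (X - mean_X) / SD_X at full precision:
Y = 59.07 + 14.93 * (59 - 46.25) / 8.93
Y = 59.07 + 14.93 * 12.75 / 8.93
Y = 59.07 + 190.3575 / 8.93
Y = 59.07 + 21.3166
Y = 80.3866

80.3866


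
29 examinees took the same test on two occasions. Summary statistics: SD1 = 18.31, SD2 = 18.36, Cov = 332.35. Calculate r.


r = cov(X,Y) / (SD_X * SD_Y)
r = 332.35 / (18.31 * 18.36)
r = 332.35 / 336.1716
r = 0.9886

0.9886


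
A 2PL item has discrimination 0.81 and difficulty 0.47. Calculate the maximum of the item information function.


For 2PL, max info at theta = b = 0.47
I_max = a^2 / 4 = 0.81^2 / 4
= 0.6561 / 4
I_max = 0.164

0.164


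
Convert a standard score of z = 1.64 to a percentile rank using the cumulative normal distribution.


CDF(z) = 0.5 * (1 + erf(z/sqrt(2)))
erf(1.1597) = 0.899
CDF = 0.9495
Percentile rank = 0.9495 * 100 = 94.95

94.95


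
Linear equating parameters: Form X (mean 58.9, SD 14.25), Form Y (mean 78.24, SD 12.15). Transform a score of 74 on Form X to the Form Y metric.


slope = SD_Y / SD_X = 12.15 / 14.25 ~ 0.8526
intercept = mean_Y - slope * mean_X = 78.24 - (12.15 / 14.25) * 58.9 ~ 28.02
Y = slope * X + intercept. To avoid rounding drift from the rounded slope/intercept, evaluate the equivalent form Y = mean_Y + SD_Y * (X - mean_X) / SD_X at full precision:
Y = 78.24 + 12.15 * (74 - 58.9) / 14.25
Y = 78.24 + 12.15 * 15.1 / 14.25
Y = 78.24 + 183.465 / 14.25
Y = 78.24 + 12.8747
Y = 91.1147

91.1147


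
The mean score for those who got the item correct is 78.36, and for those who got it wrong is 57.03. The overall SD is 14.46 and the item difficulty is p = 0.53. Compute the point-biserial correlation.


q = 1 - p = 0.47
rpb = ((M1 - M0) / SD) * sqrt(p * q)
rpb = ((78.36 - 57.03) / 14.46) * sqrt(0.53 * 0.47)
rpb = 0.7362

0.7362


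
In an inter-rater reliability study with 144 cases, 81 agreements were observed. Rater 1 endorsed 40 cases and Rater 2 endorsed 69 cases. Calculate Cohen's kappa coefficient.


P_o = 81/144 = 0.5625
P_e = (40*69 + 104*75) / 20736 = 0.509259
kappa = (P_o - P_e) / (1 - P_e)
kappa = (0.5625 - 0.509259) / (1 - 0.509259)
kappa = 0.1085

0.1085


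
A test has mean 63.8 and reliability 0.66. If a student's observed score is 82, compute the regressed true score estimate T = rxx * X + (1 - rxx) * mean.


T_est = rxx * X + (1 - rxx) * mean
T_est = 0.66 * 82 + 0.34 * 63.8
T_est = 54.12 + 21.692
T_est = 75.812

75.812


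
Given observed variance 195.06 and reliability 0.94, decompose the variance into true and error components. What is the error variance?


var_true = rxx * var_obs = 0.94 * 195.06 = 183.3564
var_error = var_obs - var_true
var_error = 195.06 - 183.3564
var_error = 11.7036

11.7036


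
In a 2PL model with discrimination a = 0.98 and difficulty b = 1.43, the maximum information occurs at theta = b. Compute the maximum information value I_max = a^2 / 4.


For 2PL, max info at theta = b = 1.43
I_max = a^2 / 4 = 0.98^2 / 4
= 0.9604 / 4
I_max = 0.2401

0.2401


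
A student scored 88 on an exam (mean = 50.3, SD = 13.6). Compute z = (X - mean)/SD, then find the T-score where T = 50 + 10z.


z = (X - mean) / SD = (88 - 50.3) / 13.6
z = 37.7 / 13.6
z = 2.7721
T-score = T = 50 + 10z
Carry z at full precision (z = 37.7 / 13.6) into the conversion:
T-score = 50 + 10 * (37.7 / 13.6) = 50 + 377 / 13.6
T-score = 50 + 27.7206
T-score = 77.7206

77.7206


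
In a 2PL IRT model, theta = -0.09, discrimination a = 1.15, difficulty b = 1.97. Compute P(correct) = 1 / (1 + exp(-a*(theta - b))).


a*(theta - b) = 1.15 * (-0.09 - 1.97) = -2.369
exp(--2.369) = 10.6867
P = 1 / (1 + 10.6867)
P = 0.0856

0.0856


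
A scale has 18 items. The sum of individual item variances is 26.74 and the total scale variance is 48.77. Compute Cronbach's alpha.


alpha = (k/(k-1)) * (1 - sum(si^2)/s_total^2)
= (18/17) * (1 - 26.74/48.77)
alpha = 0.4783

0.4783


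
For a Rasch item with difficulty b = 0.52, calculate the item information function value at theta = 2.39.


P = 1/(1+exp(-(2.39-0.52))) = 0.8665
I = P*(1-P) = 0.8665 * 0.1335
I = 0.1157

0.1157


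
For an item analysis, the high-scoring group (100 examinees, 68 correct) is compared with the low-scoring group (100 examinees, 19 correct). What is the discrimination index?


p_upper = 68/100 = 0.68
p_lower = 19/100 = 0.19
D = 0.68 - 0.19 = 0.49

0.49


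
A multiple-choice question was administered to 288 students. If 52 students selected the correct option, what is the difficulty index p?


Item difficulty p = number correct / total examinees
p = 52 / 288
p = 0.1806

0.1806


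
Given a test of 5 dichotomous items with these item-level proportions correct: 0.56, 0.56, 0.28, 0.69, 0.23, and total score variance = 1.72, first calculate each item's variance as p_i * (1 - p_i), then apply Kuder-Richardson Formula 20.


For each item, compute p_i * q_i:
  Item 1: 0.56 * 0.44 = 0.2464
  Item 2: 0.56 * 0.44 = 0.2464
  Item 3: 0.28 * 0.72 = 0.2016
  Item 4: 0.69 * 0.31 = 0.2139
  Item 5: 0.23 * 0.77 = 0.1771
Sum(p_i * q_i) = 0.2464 + 0.2464 + 0.2016 + 0.2139 + 0.1771 = 1.0854
KR-20 = (k/(k-1)) * (1 - Sum(p_i*q_i) / Var_total)
= (5/4) * (1 - 1.0854/1.72)
= 1.25 * 0.369
KR-20 = 0.4612

0.4612


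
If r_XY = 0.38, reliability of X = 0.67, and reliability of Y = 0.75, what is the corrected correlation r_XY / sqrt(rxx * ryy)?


r_corrected = rxy / sqrt(rxx * ryy)
= 0.38 / sqrt(0.67 * 0.75)
= 0.38 / sqrt(0.5025)
= 0.38 / 0.708872
r_corrected = 0.5361

0.5361


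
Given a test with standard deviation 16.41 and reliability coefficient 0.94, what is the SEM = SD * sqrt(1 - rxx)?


SEM = SD * sqrt(1 - rxx)
SEM = 16.41 * sqrt(1 - 0.94)
SEM = 16.41 * sqrt(0.06) = 16.41 * 0.244949
SEM = 4.0196

4.0196


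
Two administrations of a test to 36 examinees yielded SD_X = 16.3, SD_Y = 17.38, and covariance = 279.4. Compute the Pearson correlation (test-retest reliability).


r = cov(X,Y) / (SD_X * SD_Y)
r = 279.4 / (16.3 * 17.38)
r = 279.4 / 283.294
r = 0.9863

0.9863


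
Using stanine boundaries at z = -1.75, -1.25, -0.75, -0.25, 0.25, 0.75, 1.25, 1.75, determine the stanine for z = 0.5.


Stanine boundaries: [-1.75, -1.25, -0.75, -0.25, 0.25, 0.75, 1.25, 1.75]
z = 0.5
Check each boundary:
  z >= -1.75 -> could be stanine 2
  z >= -1.25 -> could be stanine 3
  z >= -0.75 -> could be stanine 4
  z >= -0.25 -> could be stanine 5
  z >= 0.25 -> could be stanine 6
  z < 0.75
  z < 1.25
  z < 1.75
Highest qualifying boundary gives stanine = 6

6


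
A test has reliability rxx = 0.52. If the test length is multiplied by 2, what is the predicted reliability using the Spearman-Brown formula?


r_new = (n * rxx) / (1 + (n-1) * rxx)
r_new = (2 * 0.52) / (1 + 1 * 0.52)
r_new = 1.04 / 1.52
r_new = 0.6842

0.6842


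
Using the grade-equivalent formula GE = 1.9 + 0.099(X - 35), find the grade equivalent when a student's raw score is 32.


raw - median = 32 - 35 = -3
slope * diff = 0.099 * -3 = -0.297
GE = 1.9 + -0.297
GE = 1.603

1.603


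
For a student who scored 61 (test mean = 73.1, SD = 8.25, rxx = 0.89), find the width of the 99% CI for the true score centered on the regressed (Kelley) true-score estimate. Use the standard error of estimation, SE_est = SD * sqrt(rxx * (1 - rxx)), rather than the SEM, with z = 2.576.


True score estimate = 0.89*61 + 0.11*73.1 = 62.331
SE_est = SD * sqrt(rxx * (1 - rxx)) = 8.25 * sqrt(0.89 * 0.11) = 8.25 * sqrt(0.0979) = 2.58134
CI = T_est +/- z * SE_est, so width = 2 * z * SE_est = 2 * 2.576 * 2.58134
Width = 13.2991

13.2991


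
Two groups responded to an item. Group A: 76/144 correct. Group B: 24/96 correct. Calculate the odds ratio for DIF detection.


Odds_A = 76/68 = 1.1176
Odds_B = 24/72 = 0.3333
OR = Odds_A / Odds_B = 1.1176 / 0.3333
Exactly, OR = (76 * 72) / (68 * 24) = 5472 / 1632
OR = 3.3529

3.3529
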